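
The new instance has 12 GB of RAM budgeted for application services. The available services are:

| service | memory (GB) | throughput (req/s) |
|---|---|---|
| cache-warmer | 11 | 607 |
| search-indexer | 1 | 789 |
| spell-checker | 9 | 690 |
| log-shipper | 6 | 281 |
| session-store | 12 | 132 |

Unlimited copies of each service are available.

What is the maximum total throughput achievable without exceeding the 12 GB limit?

Density check — search-indexer 789.00, spell-checker 76.67, cache-warmer 55.18 are the best per GB.
Taking 12×search-indexer: 12 GB used, 9468 in throughput.

9468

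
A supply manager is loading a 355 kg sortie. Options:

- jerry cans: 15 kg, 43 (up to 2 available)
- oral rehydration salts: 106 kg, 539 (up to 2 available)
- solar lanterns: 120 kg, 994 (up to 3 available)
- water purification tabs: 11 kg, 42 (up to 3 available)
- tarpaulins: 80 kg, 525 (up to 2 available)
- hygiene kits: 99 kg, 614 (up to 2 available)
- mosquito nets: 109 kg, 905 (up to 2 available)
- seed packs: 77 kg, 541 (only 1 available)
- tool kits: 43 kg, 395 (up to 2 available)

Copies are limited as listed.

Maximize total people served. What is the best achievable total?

2893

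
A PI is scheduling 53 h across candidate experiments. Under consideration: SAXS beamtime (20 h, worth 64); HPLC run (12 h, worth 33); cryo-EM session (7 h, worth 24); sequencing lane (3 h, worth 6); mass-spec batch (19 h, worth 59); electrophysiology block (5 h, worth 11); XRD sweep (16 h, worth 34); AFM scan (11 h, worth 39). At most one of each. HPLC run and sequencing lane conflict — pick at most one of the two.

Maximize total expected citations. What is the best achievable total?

Density check — AFM scan 3.55, cryo-EM session 3.43, SAXS beamtime 3.20, mass-spec batch 3.11 are the best per h.
Best packing: SAXS beamtime + sequencing lane + mass-spec batch + AFM scan — 53 h, 168 total.

168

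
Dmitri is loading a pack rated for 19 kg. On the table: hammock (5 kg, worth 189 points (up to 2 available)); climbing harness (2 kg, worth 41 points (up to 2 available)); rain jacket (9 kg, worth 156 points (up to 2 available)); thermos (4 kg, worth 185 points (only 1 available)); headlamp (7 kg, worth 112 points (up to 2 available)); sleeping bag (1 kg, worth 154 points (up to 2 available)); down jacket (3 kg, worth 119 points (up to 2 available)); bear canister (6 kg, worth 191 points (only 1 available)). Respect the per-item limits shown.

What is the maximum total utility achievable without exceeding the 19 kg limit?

990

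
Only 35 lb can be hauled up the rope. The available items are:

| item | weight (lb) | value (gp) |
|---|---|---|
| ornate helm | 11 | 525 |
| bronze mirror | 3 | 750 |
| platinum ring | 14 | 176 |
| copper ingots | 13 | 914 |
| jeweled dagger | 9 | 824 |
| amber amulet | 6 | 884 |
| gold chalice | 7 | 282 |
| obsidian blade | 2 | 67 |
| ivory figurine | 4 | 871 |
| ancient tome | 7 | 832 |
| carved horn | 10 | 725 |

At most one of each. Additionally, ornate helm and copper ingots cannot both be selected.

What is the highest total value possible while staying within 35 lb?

4318

Filling by ratio: bronze mirror + jeweled dagger + amber amulet + obsidian blade + ivory figurine + ancient tome for 4228, with 4 lb left unused.
The 9 lb tied up in jeweled dagger is better spent on copper ingots — total rises to 4318 (35 lb).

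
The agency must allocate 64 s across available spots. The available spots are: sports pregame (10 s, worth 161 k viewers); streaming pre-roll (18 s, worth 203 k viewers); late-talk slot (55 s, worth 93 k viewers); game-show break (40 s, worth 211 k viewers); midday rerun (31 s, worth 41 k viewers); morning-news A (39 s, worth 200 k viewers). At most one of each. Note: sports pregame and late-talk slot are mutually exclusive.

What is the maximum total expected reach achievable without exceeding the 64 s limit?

414

Ranking by ratio (expected reach/s): sports pregame 16.10, streaming pre-roll 11.28, game-show break 5.28, morning-news A 5.13.
Taking the top-ratio spots first gives sports pregame + streaming pre-roll + midday rerun for 405 (59 s).
Replace sports pregame and midday rerun with game-show break: the trade gains 9 net, giving 414 at 58 s.
Next best is sports pregame + streaming pre-roll + midday rerun at 405 (59 s) — short by 9.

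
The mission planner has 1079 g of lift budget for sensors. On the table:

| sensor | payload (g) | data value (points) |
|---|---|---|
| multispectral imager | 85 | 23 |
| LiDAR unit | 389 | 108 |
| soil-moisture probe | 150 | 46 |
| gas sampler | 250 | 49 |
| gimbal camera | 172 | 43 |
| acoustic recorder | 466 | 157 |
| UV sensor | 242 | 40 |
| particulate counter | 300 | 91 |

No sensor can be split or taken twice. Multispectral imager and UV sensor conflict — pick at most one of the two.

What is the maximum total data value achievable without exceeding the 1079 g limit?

317

Ranking by ratio (data value/g): acoustic recorder 0.34, soil-moisture probe 0.31, particulate counter 0.30.
Best packing: multispectral imager + soil-moisture probe + acoustic recorder + particulate counter — 1001 g, 317 total.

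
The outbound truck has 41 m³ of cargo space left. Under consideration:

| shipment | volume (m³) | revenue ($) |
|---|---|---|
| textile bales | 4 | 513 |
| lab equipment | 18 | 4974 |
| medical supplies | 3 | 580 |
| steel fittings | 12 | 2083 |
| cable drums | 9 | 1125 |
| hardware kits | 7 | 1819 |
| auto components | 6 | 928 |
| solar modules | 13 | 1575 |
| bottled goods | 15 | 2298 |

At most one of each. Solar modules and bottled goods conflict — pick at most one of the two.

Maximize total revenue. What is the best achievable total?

9456

The ratio ordering already packs tightly: lab equipment + medical supplies + steel fittings + hardware kits, 40 m³, 9456.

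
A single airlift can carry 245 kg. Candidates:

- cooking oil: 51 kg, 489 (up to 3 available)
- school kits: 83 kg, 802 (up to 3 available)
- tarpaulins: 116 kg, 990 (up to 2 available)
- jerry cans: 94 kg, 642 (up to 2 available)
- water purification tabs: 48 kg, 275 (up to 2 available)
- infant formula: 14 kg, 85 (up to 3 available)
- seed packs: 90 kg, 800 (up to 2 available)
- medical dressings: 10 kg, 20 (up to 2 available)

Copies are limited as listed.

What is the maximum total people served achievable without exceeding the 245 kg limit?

A density-first pass picks cooking oil + 2×school kits + 2×infant formula — 2263 at 245 kg.
The 111 kg tied up in school kits and 2×infant formula is better spent on 2×cooking oil — total rises to 2269 (236 kg).

2269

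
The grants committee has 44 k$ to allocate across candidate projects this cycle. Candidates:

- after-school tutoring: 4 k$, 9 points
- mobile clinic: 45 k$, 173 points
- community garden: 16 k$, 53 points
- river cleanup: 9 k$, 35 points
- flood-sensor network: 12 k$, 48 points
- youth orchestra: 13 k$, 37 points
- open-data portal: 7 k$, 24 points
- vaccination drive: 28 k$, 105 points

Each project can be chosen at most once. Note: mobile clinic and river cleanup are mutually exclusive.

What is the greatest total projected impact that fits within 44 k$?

164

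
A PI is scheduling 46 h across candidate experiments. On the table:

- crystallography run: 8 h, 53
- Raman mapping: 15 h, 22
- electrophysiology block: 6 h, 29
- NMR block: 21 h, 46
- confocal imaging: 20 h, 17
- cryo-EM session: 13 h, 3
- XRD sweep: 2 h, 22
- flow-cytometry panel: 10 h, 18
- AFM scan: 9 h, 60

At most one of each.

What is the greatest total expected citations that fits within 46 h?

Density check — XRD sweep 11.00, AFM scan 6.67, crystallography run 6.62, electrophysiology block 4.83 are the best per h.
The ratio ordering already packs tightly: crystallography run + electrophysiology block + NMR block + XRD sweep + AFM scan, 46 h, 210.
Next best is crystallography run + electrophysiology block + NMR block + AFM scan at 188 (44 h) — short by 22.

210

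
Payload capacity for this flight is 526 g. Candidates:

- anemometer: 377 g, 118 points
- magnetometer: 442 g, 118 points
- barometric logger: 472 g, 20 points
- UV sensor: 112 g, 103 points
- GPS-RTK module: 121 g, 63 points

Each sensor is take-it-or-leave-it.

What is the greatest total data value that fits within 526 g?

The ratio heuristic lands on UV sensor + GPS-RTK module (166) but leaves 293 g idle.
Replace GPS-RTK module with anemometer: the trade gains 55 net, giving 221 at 489 g.
The closest alternative, anemometer + GPS-RTK module, reaches only 181.

221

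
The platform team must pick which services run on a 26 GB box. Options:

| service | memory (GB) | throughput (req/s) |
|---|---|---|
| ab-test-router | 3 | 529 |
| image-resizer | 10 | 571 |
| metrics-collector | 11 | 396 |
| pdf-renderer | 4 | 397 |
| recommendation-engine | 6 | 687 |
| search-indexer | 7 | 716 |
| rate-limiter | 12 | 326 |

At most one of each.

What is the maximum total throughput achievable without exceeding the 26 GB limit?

Greedy by ratio would take ab-test-router + pdf-renderer + recommendation-engine + search-indexer: 20 GB used, total 2329.
Dropping pdf-renderer frees 4 GB; slotting in image-resizer (10 GB) lifts the total to 2503 at 26 GB.
Runner-up ab-test-router + pdf-renderer + recommendation-engine + search-indexer tops out at 2329.

2503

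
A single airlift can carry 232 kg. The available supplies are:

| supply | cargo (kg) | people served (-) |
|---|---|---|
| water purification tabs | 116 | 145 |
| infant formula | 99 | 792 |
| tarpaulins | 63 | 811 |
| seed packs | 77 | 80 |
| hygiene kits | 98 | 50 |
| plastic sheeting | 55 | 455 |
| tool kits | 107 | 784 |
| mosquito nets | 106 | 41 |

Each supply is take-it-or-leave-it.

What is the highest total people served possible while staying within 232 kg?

2058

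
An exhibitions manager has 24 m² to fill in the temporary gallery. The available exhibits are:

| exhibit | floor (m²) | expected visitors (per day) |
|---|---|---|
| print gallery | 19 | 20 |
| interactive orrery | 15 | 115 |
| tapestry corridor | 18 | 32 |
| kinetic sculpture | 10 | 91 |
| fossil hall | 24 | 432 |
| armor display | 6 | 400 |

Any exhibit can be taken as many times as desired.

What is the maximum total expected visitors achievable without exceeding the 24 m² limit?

The ratio ordering already packs tightly: 4×armor display, 24 m², 1600.
That's the maximum — no swap from here does better than 1600.

1600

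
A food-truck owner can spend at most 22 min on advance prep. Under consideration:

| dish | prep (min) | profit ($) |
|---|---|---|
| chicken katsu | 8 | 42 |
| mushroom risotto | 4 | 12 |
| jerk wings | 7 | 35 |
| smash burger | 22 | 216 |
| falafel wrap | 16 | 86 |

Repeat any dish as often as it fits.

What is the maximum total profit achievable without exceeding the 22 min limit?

216

Smash burger uses 22 of the 22 min and totals 216.
No other feasible combination exceeds 216.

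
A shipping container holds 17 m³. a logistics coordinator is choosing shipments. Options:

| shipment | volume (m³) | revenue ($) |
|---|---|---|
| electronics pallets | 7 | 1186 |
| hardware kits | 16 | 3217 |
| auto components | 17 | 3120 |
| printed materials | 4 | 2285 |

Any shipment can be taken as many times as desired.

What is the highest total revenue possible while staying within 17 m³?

9140

Density check — printed materials 571.25, hardware kits 201.06, auto components 183.53, electronics pallets 169.43 are the best per m³.
Taking 4×printed materials: 16 m³ used, 9140 in revenue.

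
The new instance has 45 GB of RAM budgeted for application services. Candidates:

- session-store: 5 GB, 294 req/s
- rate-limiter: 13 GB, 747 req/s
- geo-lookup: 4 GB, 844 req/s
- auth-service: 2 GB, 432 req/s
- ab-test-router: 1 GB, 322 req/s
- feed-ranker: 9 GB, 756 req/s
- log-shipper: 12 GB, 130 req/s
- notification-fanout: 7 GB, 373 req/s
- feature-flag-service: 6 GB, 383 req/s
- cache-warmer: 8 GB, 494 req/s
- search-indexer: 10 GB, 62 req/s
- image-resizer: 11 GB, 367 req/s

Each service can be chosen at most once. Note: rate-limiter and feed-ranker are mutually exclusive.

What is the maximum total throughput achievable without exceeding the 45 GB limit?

Ranking by ratio (throughput/GB): ab-test-router 322.00, auth-service 216.00, geo-lookup 211.00, feed-ranker 84.00.
Best packing: session-store + geo-lookup + auth-service + ab-test-router + feed-ranker + notification-fanout + feature-flag-service + cache-warmer — 42 GB, 3898 total.

3898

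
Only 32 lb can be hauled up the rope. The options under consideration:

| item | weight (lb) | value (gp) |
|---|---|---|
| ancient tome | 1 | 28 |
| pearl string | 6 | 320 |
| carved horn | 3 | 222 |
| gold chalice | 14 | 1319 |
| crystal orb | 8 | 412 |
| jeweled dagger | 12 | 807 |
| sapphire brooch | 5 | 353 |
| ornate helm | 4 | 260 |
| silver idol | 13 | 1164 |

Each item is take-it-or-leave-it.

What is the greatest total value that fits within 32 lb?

2836

Filling by ratio: ancient tome + carved horn + gold chalice + silver idol for 2733, with 1 lb left unused.
The 4 lb tied up in ancient tome and carved horn is better spent on sapphire brooch — total rises to 2836 (32 lb).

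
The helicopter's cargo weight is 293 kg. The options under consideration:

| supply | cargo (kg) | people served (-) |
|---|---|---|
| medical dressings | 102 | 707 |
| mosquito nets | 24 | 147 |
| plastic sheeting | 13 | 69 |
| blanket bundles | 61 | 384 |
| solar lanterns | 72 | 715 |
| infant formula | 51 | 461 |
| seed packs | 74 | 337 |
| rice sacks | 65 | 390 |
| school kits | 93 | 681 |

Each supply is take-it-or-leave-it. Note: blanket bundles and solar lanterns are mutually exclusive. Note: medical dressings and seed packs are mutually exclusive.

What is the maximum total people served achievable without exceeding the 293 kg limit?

2273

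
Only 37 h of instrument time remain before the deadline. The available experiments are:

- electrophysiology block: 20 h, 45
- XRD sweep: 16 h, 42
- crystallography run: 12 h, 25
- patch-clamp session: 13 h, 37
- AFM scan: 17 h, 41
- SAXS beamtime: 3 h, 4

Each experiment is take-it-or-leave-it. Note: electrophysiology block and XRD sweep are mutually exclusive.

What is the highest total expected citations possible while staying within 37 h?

A density-first pass picks XRD sweep + patch-clamp session + SAXS beamtime — 83 at 32 h.
The 13 h tied up in patch-clamp session is better spent on AFM scan — total rises to 87 (36 h).

87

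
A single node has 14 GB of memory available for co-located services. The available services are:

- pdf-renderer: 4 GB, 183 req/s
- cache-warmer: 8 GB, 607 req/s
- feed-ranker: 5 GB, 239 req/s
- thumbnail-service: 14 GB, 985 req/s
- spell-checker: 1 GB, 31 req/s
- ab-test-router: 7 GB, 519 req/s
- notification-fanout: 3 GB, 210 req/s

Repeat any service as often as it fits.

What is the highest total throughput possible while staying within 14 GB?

Greedy by ratio would take cache-warmer + 2×notification-fanout: 14 GB used, total 1027.
Replace cache-warmer and 2×notification-fanout with 2×ab-test-router: the trade gains 11 net, giving 1038 at 14 GB.
That's the maximum — no swap from here does better than 1038.

1038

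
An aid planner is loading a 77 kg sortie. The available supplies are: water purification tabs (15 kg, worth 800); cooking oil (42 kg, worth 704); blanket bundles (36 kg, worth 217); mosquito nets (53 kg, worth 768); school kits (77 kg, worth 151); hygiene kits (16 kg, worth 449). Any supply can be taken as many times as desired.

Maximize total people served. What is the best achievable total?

Taking 5×water purification tabs: 75 kg used, 4000 in people served.

4000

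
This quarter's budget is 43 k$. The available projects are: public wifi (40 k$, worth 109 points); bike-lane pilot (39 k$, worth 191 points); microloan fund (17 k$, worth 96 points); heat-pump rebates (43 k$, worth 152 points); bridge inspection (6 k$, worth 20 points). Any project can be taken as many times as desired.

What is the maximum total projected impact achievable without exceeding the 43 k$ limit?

Taking 2×microloan fund + bridge inspection: 40 k$ used, 212 in projected impact.
The spare 3 k$ is too small for any remaining project, and no exchange beats 212.

212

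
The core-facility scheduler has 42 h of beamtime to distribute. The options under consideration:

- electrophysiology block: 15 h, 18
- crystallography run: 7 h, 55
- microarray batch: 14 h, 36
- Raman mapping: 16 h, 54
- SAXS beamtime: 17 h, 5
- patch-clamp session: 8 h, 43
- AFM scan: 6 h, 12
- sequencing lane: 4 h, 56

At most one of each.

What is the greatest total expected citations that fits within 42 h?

Taking crystallography run + Raman mapping + patch-clamp session + AFM scan + sequencing lane: 41 h used, 220 in expected citations.
An exhaustive check of the 256 subsets confirms 220.

220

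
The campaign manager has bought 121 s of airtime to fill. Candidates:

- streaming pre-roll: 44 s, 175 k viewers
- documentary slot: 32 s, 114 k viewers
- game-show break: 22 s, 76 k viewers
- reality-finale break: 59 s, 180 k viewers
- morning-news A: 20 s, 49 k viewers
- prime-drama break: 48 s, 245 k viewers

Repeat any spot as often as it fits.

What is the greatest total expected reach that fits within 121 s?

566

Taking game-show break + 2×prime-drama break: 118 s used, 566 in expected reach.
The spare 3 s is too small for any remaining spot, and no exchange beats 566.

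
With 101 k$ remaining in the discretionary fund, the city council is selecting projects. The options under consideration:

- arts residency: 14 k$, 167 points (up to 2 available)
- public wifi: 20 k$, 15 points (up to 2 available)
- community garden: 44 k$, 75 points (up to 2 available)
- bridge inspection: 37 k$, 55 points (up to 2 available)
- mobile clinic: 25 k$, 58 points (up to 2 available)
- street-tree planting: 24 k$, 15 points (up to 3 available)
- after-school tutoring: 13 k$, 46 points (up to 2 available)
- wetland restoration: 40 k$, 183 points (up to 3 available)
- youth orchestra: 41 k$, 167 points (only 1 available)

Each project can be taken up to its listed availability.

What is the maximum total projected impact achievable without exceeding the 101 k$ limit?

609

Ranking by ratio (projected impact/k$): arts residency 11.93, wetland restoration 4.58, youth orchestra 4.07, after-school tutoring 3.54.
Taking 2×arts residency + 2×after-school tutoring + wetland restoration: 94 k$ used, 609 in projected impact.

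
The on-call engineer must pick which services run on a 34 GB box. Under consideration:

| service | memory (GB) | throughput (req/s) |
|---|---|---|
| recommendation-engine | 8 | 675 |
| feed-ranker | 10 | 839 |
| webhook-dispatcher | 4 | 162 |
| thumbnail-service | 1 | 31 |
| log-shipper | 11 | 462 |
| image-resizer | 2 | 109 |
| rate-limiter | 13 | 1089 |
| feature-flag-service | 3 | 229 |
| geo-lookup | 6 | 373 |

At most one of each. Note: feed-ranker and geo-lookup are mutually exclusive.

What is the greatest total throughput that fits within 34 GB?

2832

Best packing: recommendation-engine + feed-ranker + rate-limiter + feature-flag-service — 34 GB, 2832 total.
Runner-up recommendation-engine + feed-ranker + thumbnail-service + image-resizer + rate-limiter tops out at 2743.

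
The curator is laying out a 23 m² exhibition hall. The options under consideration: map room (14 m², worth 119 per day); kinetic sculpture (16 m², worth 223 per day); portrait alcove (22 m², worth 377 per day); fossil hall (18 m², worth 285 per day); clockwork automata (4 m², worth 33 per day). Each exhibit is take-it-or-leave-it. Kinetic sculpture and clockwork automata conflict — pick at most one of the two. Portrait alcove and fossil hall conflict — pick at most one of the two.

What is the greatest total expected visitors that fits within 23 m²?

377

Density check — portrait alcove 17.14, fossil hall 15.83, kinetic sculpture 13.94 are the best per m².
The ratio ordering already packs tightly: portrait alcove, 22 m², 377.
An exhaustive check of the 32 subsets confirms 377.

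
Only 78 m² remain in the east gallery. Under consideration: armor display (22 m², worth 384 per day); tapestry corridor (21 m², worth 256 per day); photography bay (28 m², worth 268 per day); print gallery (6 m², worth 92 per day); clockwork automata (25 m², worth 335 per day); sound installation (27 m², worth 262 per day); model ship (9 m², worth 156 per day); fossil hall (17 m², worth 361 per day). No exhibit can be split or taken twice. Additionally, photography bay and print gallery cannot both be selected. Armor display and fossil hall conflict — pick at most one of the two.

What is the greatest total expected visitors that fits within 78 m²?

Tapestry corridor + print gallery + clockwork automata + model ship + fossil hall uses 78 of the 78 m² and totals 1200.
No other feasible combination exceeds 1200.

1200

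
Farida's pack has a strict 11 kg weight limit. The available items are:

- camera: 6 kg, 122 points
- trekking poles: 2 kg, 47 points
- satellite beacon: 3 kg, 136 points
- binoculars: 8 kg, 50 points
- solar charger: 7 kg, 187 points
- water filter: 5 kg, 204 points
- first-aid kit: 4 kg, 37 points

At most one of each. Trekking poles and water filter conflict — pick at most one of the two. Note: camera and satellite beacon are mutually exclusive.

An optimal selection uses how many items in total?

The maximum utility within 11 kg is 340.
One optimal bundle: satellite beacon + water filter (8 kg).
All optima have 2 items.

2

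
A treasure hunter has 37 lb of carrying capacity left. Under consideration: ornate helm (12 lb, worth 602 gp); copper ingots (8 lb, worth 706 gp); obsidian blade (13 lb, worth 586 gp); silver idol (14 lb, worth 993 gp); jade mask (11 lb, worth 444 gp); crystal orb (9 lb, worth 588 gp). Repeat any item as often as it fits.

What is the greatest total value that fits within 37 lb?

2824

The ratio ordering already packs tightly: 4×copper ingots, 32 lb, 2824.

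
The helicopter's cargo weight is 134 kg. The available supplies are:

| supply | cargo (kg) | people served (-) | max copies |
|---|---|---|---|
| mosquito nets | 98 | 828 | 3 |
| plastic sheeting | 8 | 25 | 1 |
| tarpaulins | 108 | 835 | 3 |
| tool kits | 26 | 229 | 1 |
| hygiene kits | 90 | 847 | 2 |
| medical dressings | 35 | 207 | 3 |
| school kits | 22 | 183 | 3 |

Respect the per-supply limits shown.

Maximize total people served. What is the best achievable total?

Filling by ratio: plastic sheeting + tool kits + hygiene kits for 1101, with 10 kg left unused.
Replace plastic sheeting and tool kits with 2×school kits: the trade gains 112 net, giving 1213 at 134 kg.
No other feasible combination exceeds 1213.

1213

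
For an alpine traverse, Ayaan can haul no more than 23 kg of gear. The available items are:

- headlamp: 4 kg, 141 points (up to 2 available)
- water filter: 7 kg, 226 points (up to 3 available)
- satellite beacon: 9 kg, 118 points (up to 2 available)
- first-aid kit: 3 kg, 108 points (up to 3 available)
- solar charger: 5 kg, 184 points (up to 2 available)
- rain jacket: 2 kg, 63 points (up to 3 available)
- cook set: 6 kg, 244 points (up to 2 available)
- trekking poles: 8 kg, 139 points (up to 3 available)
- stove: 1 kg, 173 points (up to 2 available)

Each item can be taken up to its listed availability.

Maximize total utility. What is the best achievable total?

1159

A density-first pass picks first-aid kit + solar charger + 2×cook set + 2×stove — 1126 at 22 kg.
Replace first-aid kit with headlamp: the trade gains 33 net, giving 1159 at 23 kg.
That's the maximum — no swap from here does better than 1159.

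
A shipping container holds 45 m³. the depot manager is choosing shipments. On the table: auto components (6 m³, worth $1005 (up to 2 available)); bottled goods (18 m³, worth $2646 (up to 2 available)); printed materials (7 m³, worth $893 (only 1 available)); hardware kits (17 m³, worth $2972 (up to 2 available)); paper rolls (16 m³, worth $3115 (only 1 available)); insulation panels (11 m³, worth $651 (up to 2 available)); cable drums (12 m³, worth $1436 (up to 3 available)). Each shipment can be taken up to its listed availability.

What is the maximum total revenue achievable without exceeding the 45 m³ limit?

By revenue per m³: paper rolls 194.69, hardware kits 174.82, auto components 167.50, bottled goods 147.00 lead.
Taking 2×auto components + hardware kits + paper rolls: 45 m³ used, 8097 in revenue.
Every other selection either busts 45 m³ or exceeds an availability limit or fails to beat 8097.

8097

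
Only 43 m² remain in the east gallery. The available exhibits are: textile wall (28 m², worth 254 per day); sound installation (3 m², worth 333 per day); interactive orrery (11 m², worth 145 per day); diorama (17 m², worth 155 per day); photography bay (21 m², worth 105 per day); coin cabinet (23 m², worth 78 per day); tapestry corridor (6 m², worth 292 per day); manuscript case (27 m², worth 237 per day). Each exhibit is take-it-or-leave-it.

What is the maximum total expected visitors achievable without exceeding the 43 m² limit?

925

By expected visitors per m²: sound installation 111.00, tapestry corridor 48.67, interactive orrery 13.18, diorama 9.12 lead.
Taking sound installation + interactive orrery + diorama + tapestry corridor: 37 m² used, 925 in expected visitors.
Runner-up textile wall + sound installation + tapestry corridor tops out at 879.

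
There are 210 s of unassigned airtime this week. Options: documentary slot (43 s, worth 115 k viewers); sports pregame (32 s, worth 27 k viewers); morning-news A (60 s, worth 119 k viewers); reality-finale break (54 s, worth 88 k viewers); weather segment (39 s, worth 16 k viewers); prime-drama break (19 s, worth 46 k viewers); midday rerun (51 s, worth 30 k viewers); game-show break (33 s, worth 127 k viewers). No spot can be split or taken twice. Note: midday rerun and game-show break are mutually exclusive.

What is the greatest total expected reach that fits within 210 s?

Density check — game-show break 3.85, documentary slot 2.67, prime-drama break 2.42, morning-news A 1.98 are the best per s.
Taking documentary slot + morning-news A + reality-finale break + prime-drama break + game-show break: 209 s used, 495 in expected reach.
The spare 1 s is too small for any remaining spot, and no feasible exchange beats 495.

495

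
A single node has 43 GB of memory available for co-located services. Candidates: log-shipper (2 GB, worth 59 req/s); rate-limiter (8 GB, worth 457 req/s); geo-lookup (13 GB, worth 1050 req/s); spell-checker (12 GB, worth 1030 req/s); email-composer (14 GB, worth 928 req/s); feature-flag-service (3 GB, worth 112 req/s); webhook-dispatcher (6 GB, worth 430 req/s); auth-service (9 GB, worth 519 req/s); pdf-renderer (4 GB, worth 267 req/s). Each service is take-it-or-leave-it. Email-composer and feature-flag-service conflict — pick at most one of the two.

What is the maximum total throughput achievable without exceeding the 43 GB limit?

Ranking by ratio (throughput/GB): spell-checker 85.83, geo-lookup 80.77, webhook-dispatcher 71.67, pdf-renderer 66.75.
Greedy by ratio would take rate-limiter + geo-lookup + spell-checker + webhook-dispatcher + pdf-renderer: 43 GB used, total 3234.
Replace rate-limiter and webhook-dispatcher with email-composer: the trade gains 41 net, giving 3275 at 43 GB.

3275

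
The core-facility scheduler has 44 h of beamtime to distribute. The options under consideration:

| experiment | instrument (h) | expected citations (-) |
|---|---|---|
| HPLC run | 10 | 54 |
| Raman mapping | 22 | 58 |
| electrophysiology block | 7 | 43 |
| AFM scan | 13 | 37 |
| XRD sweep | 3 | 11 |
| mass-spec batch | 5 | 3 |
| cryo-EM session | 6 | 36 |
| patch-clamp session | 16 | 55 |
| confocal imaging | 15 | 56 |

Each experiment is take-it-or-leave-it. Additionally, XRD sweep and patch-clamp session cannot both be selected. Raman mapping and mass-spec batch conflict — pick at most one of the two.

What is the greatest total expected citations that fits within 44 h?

Taking HPLC run + electrophysiology block + XRD sweep + cryo-EM session + confocal imaging: 41 h used, 200 in expected citations.

200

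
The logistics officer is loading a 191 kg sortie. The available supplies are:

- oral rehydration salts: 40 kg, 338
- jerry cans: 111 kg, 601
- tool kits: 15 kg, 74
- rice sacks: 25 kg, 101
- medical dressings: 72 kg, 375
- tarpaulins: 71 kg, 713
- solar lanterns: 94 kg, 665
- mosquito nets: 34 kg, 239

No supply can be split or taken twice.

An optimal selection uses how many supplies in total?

Optimal total is 1479.
One optimal bundle: rice sacks + tarpaulins + solar lanterns (190 kg).
All optima have 3 supplies.

3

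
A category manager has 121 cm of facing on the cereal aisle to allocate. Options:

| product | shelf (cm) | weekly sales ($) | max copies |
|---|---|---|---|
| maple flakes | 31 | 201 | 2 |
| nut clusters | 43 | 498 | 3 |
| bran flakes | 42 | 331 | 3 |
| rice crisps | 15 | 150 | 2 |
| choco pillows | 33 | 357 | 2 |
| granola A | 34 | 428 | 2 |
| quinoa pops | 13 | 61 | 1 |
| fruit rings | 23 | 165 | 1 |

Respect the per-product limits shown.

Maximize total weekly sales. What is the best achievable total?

Filling by ratio: nut clusters + 2×granola A for 1354, with 10 cm left unused.
The 34 cm tied up in granola A is better spent on nut clusters — total rises to 1424 (120 cm).

1424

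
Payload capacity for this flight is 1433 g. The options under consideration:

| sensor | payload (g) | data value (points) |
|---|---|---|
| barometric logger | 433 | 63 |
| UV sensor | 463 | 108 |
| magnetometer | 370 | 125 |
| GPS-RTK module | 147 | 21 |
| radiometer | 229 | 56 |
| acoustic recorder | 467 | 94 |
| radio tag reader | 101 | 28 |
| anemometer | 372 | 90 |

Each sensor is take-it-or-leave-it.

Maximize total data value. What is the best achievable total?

355

Greedy by ratio would take magnetometer + GPS-RTK module + radiometer + radio tag reader + anemometer: 1219 g used, total 320.
But UV sensor + magnetometer + acoustic recorder + radio tag reader fits in 1401 g and reaches 355.
Next best is UV sensor + magnetometer + radio tag reader + anemometer at 351 (1306 g) — short by 4.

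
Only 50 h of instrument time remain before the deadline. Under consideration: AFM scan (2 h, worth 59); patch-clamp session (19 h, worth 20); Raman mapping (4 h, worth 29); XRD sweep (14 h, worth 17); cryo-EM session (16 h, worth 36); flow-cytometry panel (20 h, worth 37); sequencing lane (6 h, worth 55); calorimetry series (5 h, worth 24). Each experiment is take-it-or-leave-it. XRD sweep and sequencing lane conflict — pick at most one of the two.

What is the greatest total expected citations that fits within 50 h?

Taking AFM scan + Raman mapping + cryo-EM session + flow-cytometry panel + sequencing lane: 48 h used, 216 in expected citations.
An exhaustive check of the 256 subsets confirms 216.

216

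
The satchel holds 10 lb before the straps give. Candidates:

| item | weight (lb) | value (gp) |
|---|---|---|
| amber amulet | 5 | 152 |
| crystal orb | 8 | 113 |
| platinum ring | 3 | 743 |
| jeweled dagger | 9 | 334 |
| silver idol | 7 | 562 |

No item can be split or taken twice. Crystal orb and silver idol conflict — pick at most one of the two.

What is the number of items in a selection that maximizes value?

The maximum value within 10 lb is 1305.
For example platinum ring + silver idol achieves it, using 10 lb.
Any selection reaching 1305 contains exactly 2 items.

2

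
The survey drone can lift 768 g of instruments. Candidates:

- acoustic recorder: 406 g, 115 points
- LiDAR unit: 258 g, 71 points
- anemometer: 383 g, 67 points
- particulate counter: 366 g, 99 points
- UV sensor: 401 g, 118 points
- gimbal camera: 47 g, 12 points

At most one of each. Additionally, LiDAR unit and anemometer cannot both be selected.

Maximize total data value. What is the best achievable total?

The ratio heuristic lands on LiDAR unit + UV sensor + gimbal camera (201) but leaves 62 g idle.
The 305 g tied up in LiDAR unit and gimbal camera is better spent on particulate counter — total rises to 217 (767 g).
Runner-up LiDAR unit + UV sensor + gimbal camera tops out at 201.

217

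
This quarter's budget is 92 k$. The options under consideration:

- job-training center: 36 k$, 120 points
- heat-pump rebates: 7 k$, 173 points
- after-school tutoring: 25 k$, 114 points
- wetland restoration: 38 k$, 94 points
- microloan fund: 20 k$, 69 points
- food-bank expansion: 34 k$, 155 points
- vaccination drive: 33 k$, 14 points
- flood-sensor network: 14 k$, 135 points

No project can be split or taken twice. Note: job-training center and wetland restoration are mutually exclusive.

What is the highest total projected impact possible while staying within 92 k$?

Density check — heat-pump rebates 24.71, flood-sensor network 9.64, after-school tutoring 4.56 are the best per k$.
Taking the top-ratio projects first gives heat-pump rebates + after-school tutoring + food-bank expansion + flood-sensor network for 577 (80 k$).
The 25 k$ tied up in after-school tutoring is better spent on job-training center — total rises to 583 (91 k$).
Nothing else feasible within 92 k$ beats 583.

583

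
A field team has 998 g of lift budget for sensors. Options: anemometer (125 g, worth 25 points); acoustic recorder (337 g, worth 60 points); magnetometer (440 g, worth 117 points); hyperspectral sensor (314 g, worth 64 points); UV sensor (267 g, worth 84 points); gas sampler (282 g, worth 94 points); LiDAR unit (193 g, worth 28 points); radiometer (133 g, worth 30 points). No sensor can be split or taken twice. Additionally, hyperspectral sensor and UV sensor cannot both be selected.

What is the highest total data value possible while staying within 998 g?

295

Taking magnetometer + UV sensor + gas sampler: 989 g used, 295 in data value.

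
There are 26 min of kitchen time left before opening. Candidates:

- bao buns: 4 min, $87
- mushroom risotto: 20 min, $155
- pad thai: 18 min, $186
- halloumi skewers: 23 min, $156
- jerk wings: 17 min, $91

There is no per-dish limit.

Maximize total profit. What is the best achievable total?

522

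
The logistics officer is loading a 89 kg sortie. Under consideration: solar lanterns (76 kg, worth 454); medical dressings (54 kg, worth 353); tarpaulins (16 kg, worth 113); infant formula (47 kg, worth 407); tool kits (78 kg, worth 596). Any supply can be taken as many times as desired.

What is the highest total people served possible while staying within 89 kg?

633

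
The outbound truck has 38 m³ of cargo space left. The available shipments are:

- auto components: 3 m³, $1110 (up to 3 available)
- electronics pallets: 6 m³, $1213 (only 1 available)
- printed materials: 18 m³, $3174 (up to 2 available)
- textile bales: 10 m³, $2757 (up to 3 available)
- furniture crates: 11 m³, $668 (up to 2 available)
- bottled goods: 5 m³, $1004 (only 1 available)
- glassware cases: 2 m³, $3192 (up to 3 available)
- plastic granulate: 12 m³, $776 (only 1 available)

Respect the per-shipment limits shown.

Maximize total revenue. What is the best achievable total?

Greedy by ratio would take 3×auto components + 2×textile bales + 3×glassware cases: 35 m³ used, total 18420.
The 3 m³ tied up in auto components is better spent on electronics pallets — total rises to 18523 (38 m³).
Every other selection either busts 38 m³ or exceeds an availability limit or fails to beat 18523.

18523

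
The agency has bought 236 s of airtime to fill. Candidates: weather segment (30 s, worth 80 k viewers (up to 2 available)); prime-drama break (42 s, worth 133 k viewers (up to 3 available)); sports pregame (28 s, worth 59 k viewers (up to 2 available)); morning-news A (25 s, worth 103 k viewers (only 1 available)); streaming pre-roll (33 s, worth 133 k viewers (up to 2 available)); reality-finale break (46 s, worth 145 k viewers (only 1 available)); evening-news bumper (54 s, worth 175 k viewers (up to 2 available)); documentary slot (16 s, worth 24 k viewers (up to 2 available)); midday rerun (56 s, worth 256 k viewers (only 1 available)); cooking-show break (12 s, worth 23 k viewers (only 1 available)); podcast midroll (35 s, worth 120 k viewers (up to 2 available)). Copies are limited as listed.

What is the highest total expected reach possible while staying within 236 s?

By expected reach per s: midday rerun 4.57, morning-news A 4.12, streaming pre-roll 4.03 lead.
The ratio heuristic lands on morning-news A + 2×streaming pre-roll + midday rerun + cooking-show break + 2×podcast midroll (888) but leaves 7 s idle.
Replace cooking-show break and podcast midroll with evening-news bumper: the trade gains 32 net, giving 920 at 236 s.
No other feasible combination exceeds 920.

920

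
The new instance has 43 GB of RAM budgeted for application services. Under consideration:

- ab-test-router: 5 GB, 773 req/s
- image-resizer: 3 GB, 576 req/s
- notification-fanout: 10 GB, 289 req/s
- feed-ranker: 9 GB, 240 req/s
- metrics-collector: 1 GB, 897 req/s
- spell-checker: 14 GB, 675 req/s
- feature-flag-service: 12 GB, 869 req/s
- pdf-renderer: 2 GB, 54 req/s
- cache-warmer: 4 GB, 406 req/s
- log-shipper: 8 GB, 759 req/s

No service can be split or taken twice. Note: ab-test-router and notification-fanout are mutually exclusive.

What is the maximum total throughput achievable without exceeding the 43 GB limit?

4549

Best packing: ab-test-router + image-resizer + metrics-collector + spell-checker + feature-flag-service + log-shipper — 43 GB, 4549 total.
Nothing else feasible within 43 GB beats 4549.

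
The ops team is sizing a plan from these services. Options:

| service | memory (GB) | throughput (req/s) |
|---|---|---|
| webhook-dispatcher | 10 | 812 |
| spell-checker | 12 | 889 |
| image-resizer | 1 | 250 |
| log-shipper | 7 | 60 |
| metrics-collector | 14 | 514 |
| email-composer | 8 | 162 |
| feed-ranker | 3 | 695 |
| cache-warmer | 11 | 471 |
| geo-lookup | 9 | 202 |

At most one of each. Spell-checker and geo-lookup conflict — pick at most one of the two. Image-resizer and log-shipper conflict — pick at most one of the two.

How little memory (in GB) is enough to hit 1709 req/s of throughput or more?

14

Minimise GB subject to total throughput ≥ 1709.
Taking webhook-dispatcher + image-resizer + feed-ranker gives 1757 (≥ 1709) for 14 GB.
Any bundle with less than 14 GB falls short of 1709.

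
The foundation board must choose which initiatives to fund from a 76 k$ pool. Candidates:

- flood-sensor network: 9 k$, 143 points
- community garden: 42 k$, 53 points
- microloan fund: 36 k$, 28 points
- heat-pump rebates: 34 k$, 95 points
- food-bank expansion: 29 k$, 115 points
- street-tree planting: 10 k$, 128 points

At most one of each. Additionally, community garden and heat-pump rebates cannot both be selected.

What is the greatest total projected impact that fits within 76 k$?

386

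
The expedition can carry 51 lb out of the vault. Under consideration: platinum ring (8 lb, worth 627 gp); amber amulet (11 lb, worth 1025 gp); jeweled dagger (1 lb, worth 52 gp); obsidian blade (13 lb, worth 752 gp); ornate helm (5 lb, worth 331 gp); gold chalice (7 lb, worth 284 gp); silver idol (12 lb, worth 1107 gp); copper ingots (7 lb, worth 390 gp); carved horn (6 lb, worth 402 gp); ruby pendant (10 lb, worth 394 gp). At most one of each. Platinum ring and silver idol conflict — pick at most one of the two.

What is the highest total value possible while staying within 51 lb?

3728

Best packing: amber amulet + jeweled dagger + obsidian blade + silver idol + copper ingots + carved horn — 50 lb, 3728 total.
The closest alternative, amber amulet + obsidian blade + silver idol + copper ingots + carved horn, reaches only 3676.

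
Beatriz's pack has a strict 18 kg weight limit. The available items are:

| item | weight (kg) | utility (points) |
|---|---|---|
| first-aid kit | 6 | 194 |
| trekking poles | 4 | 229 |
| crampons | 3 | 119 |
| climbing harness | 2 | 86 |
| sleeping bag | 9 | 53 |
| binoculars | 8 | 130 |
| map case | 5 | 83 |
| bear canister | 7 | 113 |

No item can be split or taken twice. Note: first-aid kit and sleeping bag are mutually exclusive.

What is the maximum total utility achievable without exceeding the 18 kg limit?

Taking first-aid kit + trekking poles + crampons + climbing harness: 15 kg used, 628 in utility.
Runner-up first-aid kit + trekking poles + crampons + map case tops out at 625.

628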